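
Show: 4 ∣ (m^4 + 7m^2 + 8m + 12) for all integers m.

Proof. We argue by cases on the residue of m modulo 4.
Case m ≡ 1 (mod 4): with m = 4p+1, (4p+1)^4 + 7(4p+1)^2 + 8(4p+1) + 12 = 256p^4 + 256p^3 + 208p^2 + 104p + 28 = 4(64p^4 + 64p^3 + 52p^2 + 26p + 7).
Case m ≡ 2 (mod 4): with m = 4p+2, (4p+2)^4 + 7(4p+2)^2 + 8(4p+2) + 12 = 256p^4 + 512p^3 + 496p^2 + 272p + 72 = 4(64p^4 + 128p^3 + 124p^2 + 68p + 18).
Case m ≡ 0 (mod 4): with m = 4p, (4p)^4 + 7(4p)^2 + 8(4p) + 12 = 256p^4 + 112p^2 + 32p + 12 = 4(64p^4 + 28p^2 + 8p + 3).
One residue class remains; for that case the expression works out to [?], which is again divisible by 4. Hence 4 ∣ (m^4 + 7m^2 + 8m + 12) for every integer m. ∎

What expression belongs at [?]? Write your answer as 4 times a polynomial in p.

The residues treated are {1, 2, 0}, so the missing case is m ≡ 3 (mod 4); write m = 4p+3.
Then (4p+3)^4 + 7(4p+3)^2 + 8(4p+3) + 12 = 256p^4 + 768p^3 + 976p^2 + 632p + 180 = 4(64p^4 + 192p^3 + 244p^2 + 158p + 45).

4(64p^4 + 192p^3 + 244p^2 + 158p + 45)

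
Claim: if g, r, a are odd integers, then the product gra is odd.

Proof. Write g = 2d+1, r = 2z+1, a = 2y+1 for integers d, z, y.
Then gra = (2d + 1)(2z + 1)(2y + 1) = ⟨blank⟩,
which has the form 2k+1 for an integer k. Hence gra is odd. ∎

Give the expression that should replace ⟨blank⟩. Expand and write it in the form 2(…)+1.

(2d + 1)(2z + 1)(2y + 1) = 8dyz + 4dy + 4dz + 2d + 4yz + 2y + 2z + 1
= 2(4dyz + 2dy + 2dz + d + 2yz + y + z) + 1.
Since 4dyz + 2dy + 2dz + d + 2yz + y + z is an integer, the product is of the form 2k+1 for an integer k.

2(4dyz + 2dy + 2dz + d + 2yz + y + z) + 1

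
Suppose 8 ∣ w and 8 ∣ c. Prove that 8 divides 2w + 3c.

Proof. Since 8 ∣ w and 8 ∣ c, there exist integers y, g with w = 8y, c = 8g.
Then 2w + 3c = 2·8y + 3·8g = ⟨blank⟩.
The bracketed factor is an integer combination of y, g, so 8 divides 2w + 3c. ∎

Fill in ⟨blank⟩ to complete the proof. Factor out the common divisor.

Pull the common 8 out of every term: 2·8y + 3·8g = 8(3g + 2y).
3g + 2y is an integer, which exhibits the divisibility.

8(3g + 2y)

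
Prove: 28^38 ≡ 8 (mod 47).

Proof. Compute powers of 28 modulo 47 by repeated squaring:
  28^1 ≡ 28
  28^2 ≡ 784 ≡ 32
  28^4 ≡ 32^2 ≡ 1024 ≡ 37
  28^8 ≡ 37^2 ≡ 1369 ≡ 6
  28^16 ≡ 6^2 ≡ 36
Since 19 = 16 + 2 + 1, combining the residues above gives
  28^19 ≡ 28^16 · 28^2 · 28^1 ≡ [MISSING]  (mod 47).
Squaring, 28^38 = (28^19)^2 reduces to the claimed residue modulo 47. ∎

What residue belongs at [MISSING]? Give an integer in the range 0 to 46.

Multiply the listed residues: 36 · 32 · 28 = 1152 → 32256.
Reducing modulo 47: 32256 = 686·47 + 14, so 28^19 ≡ 14.

14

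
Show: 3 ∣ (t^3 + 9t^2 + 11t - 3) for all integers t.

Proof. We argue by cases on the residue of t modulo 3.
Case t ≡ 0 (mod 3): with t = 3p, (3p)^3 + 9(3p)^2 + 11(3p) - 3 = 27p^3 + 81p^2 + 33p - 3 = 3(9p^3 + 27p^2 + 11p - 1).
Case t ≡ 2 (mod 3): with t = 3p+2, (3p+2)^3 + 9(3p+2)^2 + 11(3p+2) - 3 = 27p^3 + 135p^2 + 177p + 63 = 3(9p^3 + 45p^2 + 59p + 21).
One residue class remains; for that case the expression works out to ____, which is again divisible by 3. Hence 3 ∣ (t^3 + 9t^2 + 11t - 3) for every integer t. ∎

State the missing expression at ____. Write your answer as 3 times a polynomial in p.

3(9p^3 + 36p^2 + 32p + 6)

The residues treated are {0, 2}, so the missing case is t ≡ 1 (mod 3); write t = 3p+1.
Then (3p+1)^3 + 9(3p+1)^2 + 11(3p+1) - 3 = 27p^3 + 108p^2 + 96p + 18 = 3(9p^3 + 36p^2 + 32p + 6).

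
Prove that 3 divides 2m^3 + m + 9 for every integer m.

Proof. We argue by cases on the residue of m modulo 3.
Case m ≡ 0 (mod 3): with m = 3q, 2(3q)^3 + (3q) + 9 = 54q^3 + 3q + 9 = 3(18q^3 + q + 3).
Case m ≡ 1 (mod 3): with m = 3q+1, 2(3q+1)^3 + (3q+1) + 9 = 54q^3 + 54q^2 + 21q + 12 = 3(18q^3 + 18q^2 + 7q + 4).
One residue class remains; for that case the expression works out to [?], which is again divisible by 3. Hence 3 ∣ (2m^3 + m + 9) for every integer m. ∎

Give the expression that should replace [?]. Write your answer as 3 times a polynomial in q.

The residues treated are {0, 1}, so the missing case is m ≡ 2 (mod 3); write m = 3q+2.
Then 2(3q+2)^3 + (3q+2) + 9 = 54q^3 + 108q^2 + 75q + 27 = 3(18q^3 + 36q^2 + 25q + 9).

3(18q^3 + 36q^2 + 25q + 9)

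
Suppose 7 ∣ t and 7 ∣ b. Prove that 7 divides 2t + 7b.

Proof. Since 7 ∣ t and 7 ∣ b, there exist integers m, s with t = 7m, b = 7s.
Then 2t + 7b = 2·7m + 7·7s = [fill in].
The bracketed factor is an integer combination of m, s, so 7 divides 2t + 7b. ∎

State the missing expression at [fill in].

Each term has a factor of 7: 2·7m + 7·7s = 7·(2m + 7s).
Since 2m + 7s is an integer, 7 ∣ (2t + 7b).

7(2m + 7s)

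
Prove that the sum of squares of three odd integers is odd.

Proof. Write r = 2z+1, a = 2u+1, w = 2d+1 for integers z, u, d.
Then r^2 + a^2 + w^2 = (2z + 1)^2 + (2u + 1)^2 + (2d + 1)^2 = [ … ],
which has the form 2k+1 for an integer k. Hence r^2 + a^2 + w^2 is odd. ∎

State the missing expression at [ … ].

Expanding: (2z + 1)^2 + (2u + 1)^2 + (2d + 1)^2 = 4d^2 + 4d + 4u^2 + 4u + 4z^2 + 4z + 3.
Every term except the constant is even, so this is 2(2d^2 + 2d + 2u^2 + 2u + 2z^2 + 2z + 1) + 1,
and 2d^2 + 2d + 2u^2 + 2u + 2z^2 + 2z + 1 ∈ ℤ gives the required form.

2(2d^2 + 2d + 2u^2 + 2u + 2z^2 + 2z + 1) + 1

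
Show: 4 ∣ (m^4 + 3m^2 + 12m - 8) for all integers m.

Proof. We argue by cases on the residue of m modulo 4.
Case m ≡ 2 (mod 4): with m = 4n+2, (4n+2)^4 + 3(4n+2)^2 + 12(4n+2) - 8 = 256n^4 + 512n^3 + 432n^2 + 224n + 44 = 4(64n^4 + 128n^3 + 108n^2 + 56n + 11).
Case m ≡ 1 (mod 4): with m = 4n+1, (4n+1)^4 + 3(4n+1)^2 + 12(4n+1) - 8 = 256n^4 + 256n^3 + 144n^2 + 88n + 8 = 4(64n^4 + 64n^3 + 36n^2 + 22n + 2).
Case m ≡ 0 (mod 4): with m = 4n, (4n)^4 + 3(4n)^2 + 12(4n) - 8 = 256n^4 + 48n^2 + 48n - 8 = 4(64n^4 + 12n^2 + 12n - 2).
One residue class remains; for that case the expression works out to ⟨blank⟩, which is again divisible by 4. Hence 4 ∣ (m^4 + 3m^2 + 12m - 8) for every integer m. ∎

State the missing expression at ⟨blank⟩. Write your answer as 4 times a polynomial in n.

Only m ≡ 3 (mod 4) is unaccounted for. Put m = 4n+3:
(4n+3)^4 + 3(4n+3)^2 + 12(4n+3) - 8 expands to 256n^4 + 768n^3 + 912n^2 + 552n + 136,
and factoring out 4 leaves 4(64n^4 + 192n^3 + 228n^2 + 138n + 34).

4(64n^4 + 192n^3 + 228n^2 + 138n + 34)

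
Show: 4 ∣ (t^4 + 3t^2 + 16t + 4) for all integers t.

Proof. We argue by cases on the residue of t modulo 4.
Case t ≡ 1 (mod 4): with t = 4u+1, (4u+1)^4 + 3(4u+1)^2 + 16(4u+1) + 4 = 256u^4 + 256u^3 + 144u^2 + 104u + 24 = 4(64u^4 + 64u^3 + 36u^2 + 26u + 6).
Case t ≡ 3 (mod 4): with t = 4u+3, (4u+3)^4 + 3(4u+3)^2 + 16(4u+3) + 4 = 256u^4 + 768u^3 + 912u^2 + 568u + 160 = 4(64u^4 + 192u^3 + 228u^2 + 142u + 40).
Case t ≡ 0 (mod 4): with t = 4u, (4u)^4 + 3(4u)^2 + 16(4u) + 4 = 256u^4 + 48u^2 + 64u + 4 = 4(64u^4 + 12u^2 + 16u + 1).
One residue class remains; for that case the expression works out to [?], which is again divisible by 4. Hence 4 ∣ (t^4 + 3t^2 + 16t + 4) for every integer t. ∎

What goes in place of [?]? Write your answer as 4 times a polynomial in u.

The residues treated are {1, 3, 0}, so the missing case is t ≡ 2 (mod 4); write t = 4u+2.
Then (4u+2)^4 + 3(4u+2)^2 + 16(4u+2) + 4 = 256u^4 + 512u^3 + 432u^2 + 240u + 64 = 4(64u^4 + 128u^3 + 108u^2 + 60u + 16).

4(64u^4 + 128u^3 + 108u^2 + 60u + 16)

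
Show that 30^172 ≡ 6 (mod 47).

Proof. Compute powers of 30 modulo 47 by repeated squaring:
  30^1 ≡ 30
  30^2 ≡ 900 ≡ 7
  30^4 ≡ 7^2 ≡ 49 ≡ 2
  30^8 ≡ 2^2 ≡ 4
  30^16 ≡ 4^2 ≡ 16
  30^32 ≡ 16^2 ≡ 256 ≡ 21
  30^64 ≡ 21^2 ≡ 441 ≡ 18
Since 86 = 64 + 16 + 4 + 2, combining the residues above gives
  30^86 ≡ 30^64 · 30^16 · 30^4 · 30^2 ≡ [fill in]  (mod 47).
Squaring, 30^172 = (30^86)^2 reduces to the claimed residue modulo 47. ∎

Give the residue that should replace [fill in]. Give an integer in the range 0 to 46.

37

Multiply the listed residues: 18 · 16 · 2 · 7 = 288 → 576 → 4032.
Reducing modulo 47: 4032 = 85·47 + 37, so 30^86 ≡ 37.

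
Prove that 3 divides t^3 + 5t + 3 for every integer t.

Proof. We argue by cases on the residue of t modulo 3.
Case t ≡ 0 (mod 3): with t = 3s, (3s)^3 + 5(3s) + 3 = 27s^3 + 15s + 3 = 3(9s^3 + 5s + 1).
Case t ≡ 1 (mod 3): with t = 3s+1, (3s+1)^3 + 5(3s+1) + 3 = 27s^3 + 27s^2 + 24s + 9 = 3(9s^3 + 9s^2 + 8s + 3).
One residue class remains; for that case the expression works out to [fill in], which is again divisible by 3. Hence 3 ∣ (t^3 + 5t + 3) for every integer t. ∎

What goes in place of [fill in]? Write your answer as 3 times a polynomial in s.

Only t ≡ 2 (mod 3) is unaccounted for. Put t = 3s+2:
(3s+2)^3 + 5(3s+2) + 3 expands to 27s^3 + 54s^2 + 51s + 21,
and factoring out 3 leaves 3(9s^3 + 18s^2 + 17s + 7).

3(9s^3 + 18s^2 + 17s + 7)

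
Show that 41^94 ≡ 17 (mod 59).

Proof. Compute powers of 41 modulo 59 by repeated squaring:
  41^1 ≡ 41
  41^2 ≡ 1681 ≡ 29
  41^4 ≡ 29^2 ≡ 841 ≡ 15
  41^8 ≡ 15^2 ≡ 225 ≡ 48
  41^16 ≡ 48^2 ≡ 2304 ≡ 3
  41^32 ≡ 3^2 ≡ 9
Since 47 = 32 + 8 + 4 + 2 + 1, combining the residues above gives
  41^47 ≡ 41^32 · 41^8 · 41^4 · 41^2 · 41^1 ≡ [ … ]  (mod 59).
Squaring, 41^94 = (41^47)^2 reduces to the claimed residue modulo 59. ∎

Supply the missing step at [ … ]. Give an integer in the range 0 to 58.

Multiply the listed residues: 9 · 48 · 15 · 29 · 41 = 432 → 6480 → 187920 → 7704720.
Reducing modulo 59: 7704720 = 130588·59 + 28, so 41^47 ≡ 28.

28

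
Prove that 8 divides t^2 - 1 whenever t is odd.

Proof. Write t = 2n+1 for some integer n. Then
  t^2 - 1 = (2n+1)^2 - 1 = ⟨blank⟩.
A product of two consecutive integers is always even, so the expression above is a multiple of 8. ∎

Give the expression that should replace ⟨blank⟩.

4n(n + 1)

(2n+1)^2 - 1 = 4n^2 + 4n + 1 - 1 = 4n^2 + 4n = 4n(n+1).
Since n and n+1 are consecutive, n(n+1) is even, and 4·(even) is a multiple of 8.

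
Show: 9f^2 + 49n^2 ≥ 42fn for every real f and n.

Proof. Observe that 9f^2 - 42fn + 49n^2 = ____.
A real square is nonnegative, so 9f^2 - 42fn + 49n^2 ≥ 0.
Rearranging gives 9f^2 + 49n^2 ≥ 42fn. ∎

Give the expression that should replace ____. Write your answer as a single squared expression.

9f^2 - 42fn + 49n^2 is a perfect-square trinomial: the outer terms are (3f)^2 and (7n)^2, and the cross term is -2·3f·7n.
So 9f^2 - 42fn + 49n^2 = (3f - 7n)^2 ≥ 0.

(3f - 7n)^2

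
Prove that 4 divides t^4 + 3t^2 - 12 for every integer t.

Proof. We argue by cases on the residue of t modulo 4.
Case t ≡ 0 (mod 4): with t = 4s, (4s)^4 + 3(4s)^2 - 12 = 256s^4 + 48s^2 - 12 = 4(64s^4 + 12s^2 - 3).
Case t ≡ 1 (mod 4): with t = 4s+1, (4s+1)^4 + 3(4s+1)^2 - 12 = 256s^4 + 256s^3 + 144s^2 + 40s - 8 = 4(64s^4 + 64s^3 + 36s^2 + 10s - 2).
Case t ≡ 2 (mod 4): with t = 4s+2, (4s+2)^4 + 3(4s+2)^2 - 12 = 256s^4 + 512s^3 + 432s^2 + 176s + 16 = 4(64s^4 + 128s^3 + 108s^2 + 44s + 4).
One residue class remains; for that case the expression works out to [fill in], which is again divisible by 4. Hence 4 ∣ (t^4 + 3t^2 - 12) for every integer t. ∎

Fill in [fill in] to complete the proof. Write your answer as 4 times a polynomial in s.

4(64s^4 + 192s^3 + 228s^2 + 126s + 24)

The residues treated are {0, 1, 2}, so the missing case is t ≡ 3 (mod 4); write t = 4s+3.
Then (4s+3)^4 + 3(4s+3)^2 - 12 = 256s^4 + 768s^3 + 912s^2 + 504s + 96 = 4(64s^4 + 192s^3 + 228s^2 + 126s + 24).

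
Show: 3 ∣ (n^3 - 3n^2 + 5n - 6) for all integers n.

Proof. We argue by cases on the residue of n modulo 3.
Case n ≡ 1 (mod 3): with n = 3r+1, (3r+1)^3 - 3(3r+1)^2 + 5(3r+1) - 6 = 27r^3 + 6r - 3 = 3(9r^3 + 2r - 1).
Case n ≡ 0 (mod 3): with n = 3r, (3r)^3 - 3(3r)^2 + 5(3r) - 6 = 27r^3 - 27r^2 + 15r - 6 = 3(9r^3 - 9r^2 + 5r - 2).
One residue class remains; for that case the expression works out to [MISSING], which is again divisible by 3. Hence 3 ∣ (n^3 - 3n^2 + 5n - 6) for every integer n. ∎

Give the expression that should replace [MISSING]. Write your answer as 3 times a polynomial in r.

Only n ≡ 2 (mod 3) is unaccounted for. Put n = 3r+2:
(3r+2)^3 - 3(3r+2)^2 + 5(3r+2) - 6 expands to 27r^3 + 27r^2 + 15r,
and factoring out 3 leaves 3(9r^3 + 9r^2 + 5r).

3(9r^3 + 9r^2 + 5r)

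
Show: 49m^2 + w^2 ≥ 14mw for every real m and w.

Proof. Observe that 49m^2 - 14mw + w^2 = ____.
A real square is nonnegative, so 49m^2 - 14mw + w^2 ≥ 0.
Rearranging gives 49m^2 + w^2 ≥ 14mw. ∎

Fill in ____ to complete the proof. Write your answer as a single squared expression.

(7m - w)^2

The leading and trailing coefficients are 7^2 and 1^2, and 14 = 2·7·1, so the trinomial is (7m - w)^2.
Hence 49m^2 - 14mw + w^2 ≥ 0.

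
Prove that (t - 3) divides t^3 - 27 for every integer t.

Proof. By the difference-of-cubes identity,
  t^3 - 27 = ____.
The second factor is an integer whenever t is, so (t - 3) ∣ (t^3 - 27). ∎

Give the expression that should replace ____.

Polynomial division of t^3 - 27 by t - 3 leaves remainder 0 and quotient t^2 + 3t + 9.
Hence t^3 - 27 = (t - 3)(t^2 + 3t + 9).

(t - 3)(t^2 + 3t + 9)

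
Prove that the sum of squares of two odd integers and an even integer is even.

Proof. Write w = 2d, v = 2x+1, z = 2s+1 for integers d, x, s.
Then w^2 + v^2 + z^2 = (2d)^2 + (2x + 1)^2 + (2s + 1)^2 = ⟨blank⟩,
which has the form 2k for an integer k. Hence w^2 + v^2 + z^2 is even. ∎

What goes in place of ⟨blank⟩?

(2d)^2 + (2x + 1)^2 + (2s + 1)^2 = 4d^2 + 4s^2 + 4s + 4x^2 + 4x + 2
= 2(2d^2 + 2s^2 + 2s + 2x^2 + 2x + 1).
Since 2d^2 + 2s^2 + 2s + 2x^2 + 2x + 1 is an integer, the sum of squares is of the form 2k for an integer k.

2(2d^2 + 2s^2 + 2s + 2x^2 + 2x + 1)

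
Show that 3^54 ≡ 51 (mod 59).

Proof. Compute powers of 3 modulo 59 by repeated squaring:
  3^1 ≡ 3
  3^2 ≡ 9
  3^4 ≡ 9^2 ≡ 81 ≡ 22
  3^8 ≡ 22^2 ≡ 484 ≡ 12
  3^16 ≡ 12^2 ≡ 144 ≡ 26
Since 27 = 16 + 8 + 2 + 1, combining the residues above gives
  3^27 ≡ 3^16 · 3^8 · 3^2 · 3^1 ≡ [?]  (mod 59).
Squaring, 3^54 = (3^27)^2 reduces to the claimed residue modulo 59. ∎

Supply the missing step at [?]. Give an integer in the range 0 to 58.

3^16 · 3^8 · 3^2 · 3^1 ≡ 26 · 12 · 9 · 3 = 8424.
8424 mod 59 = 46, so 3^27 ≡ 46 (mod 59).

46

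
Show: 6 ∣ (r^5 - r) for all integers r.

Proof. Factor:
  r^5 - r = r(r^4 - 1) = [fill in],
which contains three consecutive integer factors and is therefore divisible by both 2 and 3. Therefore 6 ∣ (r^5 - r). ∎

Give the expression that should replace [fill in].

(r - 1)r(r + 1)(r^2 + 1)

r^4 - 1 = (r^2 - 1)(r^2 + 1), and r^2 - 1 = (r-1)(r+1).
So r(r^4 - 1) = (r - 1)r(r + 1)(r^2 + 1).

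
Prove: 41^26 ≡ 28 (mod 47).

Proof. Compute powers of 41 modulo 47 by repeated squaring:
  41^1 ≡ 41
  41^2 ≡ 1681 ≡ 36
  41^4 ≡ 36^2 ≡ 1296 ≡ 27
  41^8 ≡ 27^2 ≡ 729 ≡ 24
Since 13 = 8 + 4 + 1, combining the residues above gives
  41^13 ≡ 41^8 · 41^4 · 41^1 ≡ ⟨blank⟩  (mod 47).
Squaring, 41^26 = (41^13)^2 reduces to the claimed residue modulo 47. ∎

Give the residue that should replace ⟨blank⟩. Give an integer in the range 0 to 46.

13

Multiply the listed residues: 24 · 27 · 41 = 648 → 26568.
Reducing modulo 47: 26568 = 565·47 + 13, so 41^13 ≡ 13.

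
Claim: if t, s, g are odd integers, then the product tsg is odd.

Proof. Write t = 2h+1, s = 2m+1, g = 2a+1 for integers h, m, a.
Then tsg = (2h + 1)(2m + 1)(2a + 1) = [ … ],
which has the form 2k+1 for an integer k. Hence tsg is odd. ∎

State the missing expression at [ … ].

(2h + 1)(2m + 1)(2a + 1) = 8ahm + 4ah + 4am + 2a + 4hm + 2h + 2m + 1
= 2(4ahm + 2ah + 2am + a + 2hm + h + m) + 1.
Since 4ahm + 2ah + 2am + a + 2hm + h + m is an integer, the product is of the form 2k+1 for an integer k.

2(4ahm + 2ah + 2am + a + 2hm + h + m) + 1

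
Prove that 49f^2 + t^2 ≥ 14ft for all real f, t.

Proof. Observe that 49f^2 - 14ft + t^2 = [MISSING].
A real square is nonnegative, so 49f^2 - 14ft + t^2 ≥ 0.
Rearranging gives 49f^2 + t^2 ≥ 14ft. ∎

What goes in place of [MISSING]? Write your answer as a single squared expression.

The leading and trailing coefficients are 7^2 and 1^2, and 14 = 2·7·1, so the trinomial is (7f - t)^2.
Hence 49f^2 - 14ft + t^2 ≥ 0.

(7f - t)^2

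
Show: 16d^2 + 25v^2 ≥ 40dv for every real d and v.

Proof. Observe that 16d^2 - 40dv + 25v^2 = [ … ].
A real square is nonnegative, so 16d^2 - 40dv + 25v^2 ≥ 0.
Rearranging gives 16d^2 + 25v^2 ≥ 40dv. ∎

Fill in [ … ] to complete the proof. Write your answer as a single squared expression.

(4d - 5v)^2

16d^2 - 40dv + 25v^2 is a perfect-square trinomial: the outer terms are (4d)^2 and (5v)^2, and the cross term is -2·4d·5v.
So 16d^2 - 40dv + 25v^2 = (4d - 5v)^2 ≥ 0.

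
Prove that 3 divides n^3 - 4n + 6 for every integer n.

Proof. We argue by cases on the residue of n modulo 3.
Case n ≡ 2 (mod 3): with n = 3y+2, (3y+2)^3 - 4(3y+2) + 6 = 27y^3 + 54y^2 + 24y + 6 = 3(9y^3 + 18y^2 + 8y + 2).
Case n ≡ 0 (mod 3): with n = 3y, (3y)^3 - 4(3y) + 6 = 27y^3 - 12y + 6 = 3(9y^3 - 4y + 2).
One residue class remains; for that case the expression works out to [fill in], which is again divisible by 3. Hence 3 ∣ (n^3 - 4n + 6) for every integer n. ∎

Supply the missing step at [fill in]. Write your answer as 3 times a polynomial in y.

Only n ≡ 1 (mod 3) is unaccounted for. Put n = 3y+1:
(3y+1)^3 - 4(3y+1) + 6 expands to 27y^3 + 27y^2 - 3y + 3,
and factoring out 3 leaves 3(9y^3 + 9y^2 - y + 1).

3(9y^3 + 9y^2 - y + 1)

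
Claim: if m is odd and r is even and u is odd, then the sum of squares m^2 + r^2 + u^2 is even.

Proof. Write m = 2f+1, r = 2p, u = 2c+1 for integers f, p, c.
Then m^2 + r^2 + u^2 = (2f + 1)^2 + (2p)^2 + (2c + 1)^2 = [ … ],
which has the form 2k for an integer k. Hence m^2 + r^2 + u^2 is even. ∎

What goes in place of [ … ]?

Expanding: (2f + 1)^2 + (2p)^2 + (2c + 1)^2 = 4c^2 + 4c + 4f^2 + 4f + 4p^2 + 2.
Every term is even; pulling out the factor of 2 gives 2(2c^2 + 2c + 2f^2 + 2f + 2p^2 + 1).

2(2c^2 + 2c + 2f^2 + 2f + 2p^2 + 1)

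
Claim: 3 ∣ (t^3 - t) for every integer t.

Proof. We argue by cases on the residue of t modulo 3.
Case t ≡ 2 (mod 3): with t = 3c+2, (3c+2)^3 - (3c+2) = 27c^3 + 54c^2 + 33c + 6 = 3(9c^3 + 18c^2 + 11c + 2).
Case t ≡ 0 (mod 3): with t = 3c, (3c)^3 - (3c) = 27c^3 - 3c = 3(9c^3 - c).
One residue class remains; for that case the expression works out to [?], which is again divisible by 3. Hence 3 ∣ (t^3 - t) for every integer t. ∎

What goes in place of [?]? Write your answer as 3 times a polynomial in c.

Only t ≡ 1 (mod 3) is unaccounted for. Put t = 3c+1:
(3c+1)^3 - (3c+1) expands to 27c^3 + 27c^2 + 6c,
and factoring out 3 leaves 3(9c^3 + 9c^2 + 2c).

3(9c^3 + 9c^2 + 2c)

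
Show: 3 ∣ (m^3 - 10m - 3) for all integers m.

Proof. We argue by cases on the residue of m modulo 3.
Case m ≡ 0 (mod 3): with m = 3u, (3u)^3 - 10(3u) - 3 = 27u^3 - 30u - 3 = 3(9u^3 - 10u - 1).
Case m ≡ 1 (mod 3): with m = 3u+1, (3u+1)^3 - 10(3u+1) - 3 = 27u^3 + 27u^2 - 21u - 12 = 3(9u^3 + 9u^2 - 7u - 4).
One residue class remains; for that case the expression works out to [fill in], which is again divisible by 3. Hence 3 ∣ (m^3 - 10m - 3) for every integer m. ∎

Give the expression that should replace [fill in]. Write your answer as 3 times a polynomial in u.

Only m ≡ 2 (mod 3) is unaccounted for. Put m = 3u+2:
(3u+2)^3 - 10(3u+2) - 3 expands to 27u^3 + 54u^2 + 6u - 15,
and factoring out 3 leaves 3(9u^3 + 18u^2 + 2u - 5).

3(9u^3 + 18u^2 + 2u - 5)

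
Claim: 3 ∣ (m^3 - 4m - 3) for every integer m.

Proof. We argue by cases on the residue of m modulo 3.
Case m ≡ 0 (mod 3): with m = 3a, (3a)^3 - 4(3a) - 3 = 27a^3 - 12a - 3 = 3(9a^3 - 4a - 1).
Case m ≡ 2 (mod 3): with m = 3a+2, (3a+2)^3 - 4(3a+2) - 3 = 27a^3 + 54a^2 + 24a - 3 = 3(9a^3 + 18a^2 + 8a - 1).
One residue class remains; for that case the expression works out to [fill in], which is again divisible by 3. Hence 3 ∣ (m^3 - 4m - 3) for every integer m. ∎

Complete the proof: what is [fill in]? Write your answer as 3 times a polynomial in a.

3(9a^3 + 9a^2 - a - 2)

Only m ≡ 1 (mod 3) is unaccounted for. Put m = 3a+1:
(3a+1)^3 - 4(3a+1) - 3 expands to 27a^3 + 27a^2 - 3a - 6,
and factoring out 3 leaves 3(9a^3 + 9a^2 - a - 2).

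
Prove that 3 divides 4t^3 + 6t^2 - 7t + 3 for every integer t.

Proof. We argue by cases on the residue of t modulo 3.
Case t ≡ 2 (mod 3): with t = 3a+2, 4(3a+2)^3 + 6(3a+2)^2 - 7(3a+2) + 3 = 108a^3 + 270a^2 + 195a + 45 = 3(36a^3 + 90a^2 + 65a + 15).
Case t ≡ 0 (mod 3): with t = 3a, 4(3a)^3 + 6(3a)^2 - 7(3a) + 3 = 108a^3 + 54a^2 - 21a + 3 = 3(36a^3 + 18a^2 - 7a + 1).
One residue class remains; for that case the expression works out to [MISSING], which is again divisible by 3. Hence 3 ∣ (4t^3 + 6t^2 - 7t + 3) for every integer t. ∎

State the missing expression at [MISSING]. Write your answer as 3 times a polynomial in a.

3(36a^3 + 54a^2 + 17a + 2)

Only t ≡ 1 (mod 3) is unaccounted for. Put t = 3a+1:
4(3a+1)^3 + 6(3a+1)^2 - 7(3a+1) + 3 expands to 108a^3 + 162a^2 + 51a + 6,
and factoring out 3 leaves 3(36a^3 + 54a^2 + 17a + 2).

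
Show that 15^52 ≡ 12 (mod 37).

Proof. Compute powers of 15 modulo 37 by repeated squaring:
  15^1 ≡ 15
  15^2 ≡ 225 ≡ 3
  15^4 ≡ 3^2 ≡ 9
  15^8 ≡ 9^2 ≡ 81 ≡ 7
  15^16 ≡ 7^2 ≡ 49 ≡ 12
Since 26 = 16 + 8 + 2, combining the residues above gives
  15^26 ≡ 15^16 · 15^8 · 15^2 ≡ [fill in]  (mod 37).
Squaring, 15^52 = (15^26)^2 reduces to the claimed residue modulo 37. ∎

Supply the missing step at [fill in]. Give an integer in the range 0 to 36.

30

Multiply the listed residues: 12 · 7 · 3 = 84 → 252.
Reducing modulo 37: 252 = 6·37 + 30, so 15^26 ≡ 30.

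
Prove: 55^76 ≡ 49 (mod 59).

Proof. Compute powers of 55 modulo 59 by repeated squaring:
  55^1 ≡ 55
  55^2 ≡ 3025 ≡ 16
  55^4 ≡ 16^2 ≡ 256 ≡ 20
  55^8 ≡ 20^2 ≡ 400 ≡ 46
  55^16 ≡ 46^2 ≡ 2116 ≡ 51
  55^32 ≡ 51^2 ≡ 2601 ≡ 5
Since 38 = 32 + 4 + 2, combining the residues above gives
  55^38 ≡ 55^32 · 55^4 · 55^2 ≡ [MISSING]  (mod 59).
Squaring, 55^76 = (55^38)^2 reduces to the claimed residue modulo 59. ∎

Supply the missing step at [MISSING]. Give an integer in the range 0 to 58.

55^32 · 55^4 · 55^2 ≡ 5 · 20 · 16 = 1600.
1600 mod 59 = 7, so 55^38 ≡ 7 (mod 59).

7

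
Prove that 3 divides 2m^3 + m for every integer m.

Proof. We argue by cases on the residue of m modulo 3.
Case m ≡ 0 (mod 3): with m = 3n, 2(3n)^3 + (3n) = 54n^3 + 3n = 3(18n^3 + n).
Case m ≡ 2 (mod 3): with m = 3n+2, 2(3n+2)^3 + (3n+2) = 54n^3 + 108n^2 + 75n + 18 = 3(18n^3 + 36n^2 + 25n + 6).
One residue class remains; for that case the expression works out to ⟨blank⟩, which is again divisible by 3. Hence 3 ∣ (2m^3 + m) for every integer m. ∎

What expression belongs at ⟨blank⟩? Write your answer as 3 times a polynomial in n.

3(18n^3 + 18n^2 + 7n + 1)

Only m ≡ 1 (mod 3) is unaccounted for. Put m = 3n+1:
2(3n+1)^3 + (3n+1) expands to 54n^3 + 54n^2 + 21n + 3,
and factoring out 3 leaves 3(18n^3 + 18n^2 + 7n + 1).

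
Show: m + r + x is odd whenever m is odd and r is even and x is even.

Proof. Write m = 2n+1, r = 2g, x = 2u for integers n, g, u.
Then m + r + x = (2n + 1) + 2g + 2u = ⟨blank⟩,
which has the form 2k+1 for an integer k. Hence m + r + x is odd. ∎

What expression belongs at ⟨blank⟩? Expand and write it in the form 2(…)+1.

(2n + 1) + 2g + 2u = 2g + 2n + 2u + 1
= 2(g + n + u) + 1.
Since g + n + u is an integer, the sum is of the form 2k+1 for an integer k.

2(g + n + u) + 1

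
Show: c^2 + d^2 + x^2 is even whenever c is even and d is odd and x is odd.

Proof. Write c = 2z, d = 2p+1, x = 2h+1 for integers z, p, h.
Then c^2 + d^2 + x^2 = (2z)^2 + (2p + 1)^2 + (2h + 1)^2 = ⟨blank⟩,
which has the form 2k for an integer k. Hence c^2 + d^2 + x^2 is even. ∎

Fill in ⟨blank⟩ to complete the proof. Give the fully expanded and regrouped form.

(2z)^2 + (2p + 1)^2 + (2h + 1)^2 = 4h^2 + 4h + 4p^2 + 4p + 4z^2 + 2
= 2(2h^2 + 2h + 2p^2 + 2p + 2z^2 + 1).
Since 2h^2 + 2h + 2p^2 + 2p + 2z^2 + 1 is an integer, the sum of squares is of the form 2k for an integer k.

2(2h^2 + 2h + 2p^2 + 2p + 2z^2 + 1)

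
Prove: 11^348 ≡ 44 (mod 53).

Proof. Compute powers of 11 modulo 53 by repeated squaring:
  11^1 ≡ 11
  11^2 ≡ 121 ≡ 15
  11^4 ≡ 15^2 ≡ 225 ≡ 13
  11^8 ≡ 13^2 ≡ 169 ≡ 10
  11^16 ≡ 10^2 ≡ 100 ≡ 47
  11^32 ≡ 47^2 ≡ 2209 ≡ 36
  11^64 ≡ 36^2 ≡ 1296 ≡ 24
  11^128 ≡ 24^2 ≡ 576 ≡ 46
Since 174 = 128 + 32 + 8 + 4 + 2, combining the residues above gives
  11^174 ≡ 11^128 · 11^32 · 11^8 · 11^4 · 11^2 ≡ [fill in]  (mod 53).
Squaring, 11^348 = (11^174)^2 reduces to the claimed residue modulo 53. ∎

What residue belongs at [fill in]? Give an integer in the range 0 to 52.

11^128 · 11^32 · 11^8 · 11^4 · 11^2 ≡ 46 · 36 · 10 · 13 · 15 = 3229200.
3229200 mod 53 = 16, so 11^174 ≡ 16 (mod 53).

16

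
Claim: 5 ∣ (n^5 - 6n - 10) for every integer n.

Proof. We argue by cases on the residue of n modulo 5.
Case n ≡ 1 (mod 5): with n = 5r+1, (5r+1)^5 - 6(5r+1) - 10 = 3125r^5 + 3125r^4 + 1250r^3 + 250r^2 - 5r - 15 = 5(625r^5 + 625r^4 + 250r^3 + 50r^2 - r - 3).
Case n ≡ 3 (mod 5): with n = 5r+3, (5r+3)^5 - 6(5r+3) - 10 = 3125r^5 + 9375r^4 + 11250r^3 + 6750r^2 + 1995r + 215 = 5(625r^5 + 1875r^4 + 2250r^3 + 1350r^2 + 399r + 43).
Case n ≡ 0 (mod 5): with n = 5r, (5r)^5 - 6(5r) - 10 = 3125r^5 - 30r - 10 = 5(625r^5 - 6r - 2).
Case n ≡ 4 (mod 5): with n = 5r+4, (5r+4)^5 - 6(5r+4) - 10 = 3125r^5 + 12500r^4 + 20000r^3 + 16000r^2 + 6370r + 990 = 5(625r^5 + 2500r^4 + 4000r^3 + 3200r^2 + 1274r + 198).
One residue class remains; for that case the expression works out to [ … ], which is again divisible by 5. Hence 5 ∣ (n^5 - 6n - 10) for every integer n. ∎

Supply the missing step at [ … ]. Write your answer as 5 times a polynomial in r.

Only n ≡ 2 (mod 5) is unaccounted for. Put n = 5r+2:
(5r+2)^5 - 6(5r+2) - 10 expands to 3125r^5 + 6250r^4 + 5000r^3 + 2000r^2 + 370r + 10,
and factoring out 5 leaves 5(625r^5 + 1250r^4 + 1000r^3 + 400r^2 + 74r + 2).

5(625r^5 + 1250r^4 + 1000r^3 + 400r^2 + 74r + 2)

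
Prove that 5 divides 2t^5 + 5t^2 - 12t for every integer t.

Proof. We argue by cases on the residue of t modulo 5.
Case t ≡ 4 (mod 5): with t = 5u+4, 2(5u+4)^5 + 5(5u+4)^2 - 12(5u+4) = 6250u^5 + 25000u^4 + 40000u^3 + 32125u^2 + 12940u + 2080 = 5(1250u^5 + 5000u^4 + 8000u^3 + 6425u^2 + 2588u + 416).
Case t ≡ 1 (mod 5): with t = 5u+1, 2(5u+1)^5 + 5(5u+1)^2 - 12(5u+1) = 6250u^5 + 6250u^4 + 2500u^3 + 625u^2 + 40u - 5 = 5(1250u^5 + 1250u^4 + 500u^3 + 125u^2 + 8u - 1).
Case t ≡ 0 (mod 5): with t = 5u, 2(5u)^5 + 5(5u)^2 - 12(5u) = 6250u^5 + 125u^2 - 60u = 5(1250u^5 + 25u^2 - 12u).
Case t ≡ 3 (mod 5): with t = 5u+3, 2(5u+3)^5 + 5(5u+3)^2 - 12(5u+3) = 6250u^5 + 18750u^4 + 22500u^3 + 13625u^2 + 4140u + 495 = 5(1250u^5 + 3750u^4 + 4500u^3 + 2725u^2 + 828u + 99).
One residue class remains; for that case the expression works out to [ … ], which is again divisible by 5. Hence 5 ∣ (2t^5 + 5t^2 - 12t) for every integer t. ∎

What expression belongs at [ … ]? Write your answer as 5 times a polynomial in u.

Only t ≡ 2 (mod 5) is unaccounted for. Put t = 5u+2:
2(5u+2)^5 + 5(5u+2)^2 - 12(5u+2) expands to 6250u^5 + 12500u^4 + 10000u^3 + 4125u^2 + 840u + 60,
and factoring out 5 leaves 5(1250u^5 + 2500u^4 + 2000u^3 + 825u^2 + 168u + 12).

5(1250u^5 + 2500u^4 + 2000u^3 + 825u^2 + 168u + 12)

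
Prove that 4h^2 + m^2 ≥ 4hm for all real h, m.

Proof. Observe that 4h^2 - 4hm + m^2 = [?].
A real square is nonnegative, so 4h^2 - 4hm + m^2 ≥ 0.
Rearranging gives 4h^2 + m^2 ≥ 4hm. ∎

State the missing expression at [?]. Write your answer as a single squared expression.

(2h - m)^2

The leading and trailing coefficients are 2^2 and 1^2, and 4 = 2·2·1, so the trinomial is (2h - m)^2.
Hence 4h^2 - 4hm + m^2 ≥ 0.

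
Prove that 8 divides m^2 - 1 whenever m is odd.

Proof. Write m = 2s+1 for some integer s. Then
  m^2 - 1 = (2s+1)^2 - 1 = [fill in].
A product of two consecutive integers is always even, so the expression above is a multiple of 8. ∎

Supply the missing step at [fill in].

(2s+1)^2 - 1 = 4s^2 + 4s + 1 - 1 = 4s^2 + 4s = 4s(s+1).
Since s and s+1 are consecutive, s(s+1) is even, and 4·(even) is a multiple of 8.

4s(s + 1)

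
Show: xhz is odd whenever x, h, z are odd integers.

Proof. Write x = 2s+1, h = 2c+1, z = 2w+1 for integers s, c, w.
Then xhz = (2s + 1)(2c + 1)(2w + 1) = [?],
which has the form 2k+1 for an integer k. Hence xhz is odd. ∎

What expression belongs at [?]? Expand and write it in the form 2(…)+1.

(2s + 1)(2c + 1)(2w + 1) = 8csw + 4cs + 4cw + 2c + 4sw + 2s + 2w + 1
= 2(4csw + 2cs + 2cw + c + 2sw + s + w) + 1.
Since 4csw + 2cs + 2cw + c + 2sw + s + w is an integer, the product is of the form 2k+1 for an integer k.

2(4csw + 2cs + 2cw + c + 2sw + s + w) + 1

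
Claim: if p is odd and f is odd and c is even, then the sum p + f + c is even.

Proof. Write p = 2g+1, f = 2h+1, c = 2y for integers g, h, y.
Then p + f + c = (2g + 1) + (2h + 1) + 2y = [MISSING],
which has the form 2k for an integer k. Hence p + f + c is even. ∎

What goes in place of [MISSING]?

2(g + h + y + 1)

Expanding: (2g + 1) + (2h + 1) + 2y = 2g + 2h + 2y + 2.
Every term is even; pulling out the factor of 2 gives 2(g + h + y + 1).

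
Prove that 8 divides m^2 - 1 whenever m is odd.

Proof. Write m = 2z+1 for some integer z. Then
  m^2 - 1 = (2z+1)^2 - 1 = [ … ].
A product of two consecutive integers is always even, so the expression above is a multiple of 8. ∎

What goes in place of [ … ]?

(2z+1)^2 - 1 = 4z^2 + 4z + 1 - 1 = 4z^2 + 4z = 4z(z+1).
Since z and z+1 are consecutive, z(z+1) is even, and 4·(even) is a multiple of 8.

4z(z + 1)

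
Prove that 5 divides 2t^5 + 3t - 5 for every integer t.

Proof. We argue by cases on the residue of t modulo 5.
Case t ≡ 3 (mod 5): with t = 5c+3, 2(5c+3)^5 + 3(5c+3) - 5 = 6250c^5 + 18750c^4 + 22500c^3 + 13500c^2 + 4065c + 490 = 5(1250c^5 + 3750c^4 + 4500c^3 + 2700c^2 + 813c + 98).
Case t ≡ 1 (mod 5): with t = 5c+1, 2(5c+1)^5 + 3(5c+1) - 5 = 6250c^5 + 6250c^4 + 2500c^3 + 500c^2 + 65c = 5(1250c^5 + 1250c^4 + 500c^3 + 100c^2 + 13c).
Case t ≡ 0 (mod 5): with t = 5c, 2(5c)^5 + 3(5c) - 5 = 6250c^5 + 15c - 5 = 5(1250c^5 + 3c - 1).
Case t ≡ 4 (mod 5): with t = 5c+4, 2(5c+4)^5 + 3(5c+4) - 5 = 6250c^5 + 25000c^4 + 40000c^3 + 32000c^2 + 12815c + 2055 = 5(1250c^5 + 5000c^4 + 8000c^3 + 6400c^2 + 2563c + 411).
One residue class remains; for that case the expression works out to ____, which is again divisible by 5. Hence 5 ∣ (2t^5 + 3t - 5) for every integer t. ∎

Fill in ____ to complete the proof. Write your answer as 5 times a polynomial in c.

The residues treated are {3, 1, 0, 4}, so the missing case is t ≡ 2 (mod 5); write t = 5c+2.
Then 2(5c+2)^5 + 3(5c+2) - 5 = 6250c^5 + 12500c^4 + 10000c^3 + 4000c^2 + 815c + 65 = 5(1250c^5 + 2500c^4 + 2000c^3 + 800c^2 + 163c + 13).

5(1250c^5 + 2500c^4 + 2000c^3 + 800c^2 + 163c + 13)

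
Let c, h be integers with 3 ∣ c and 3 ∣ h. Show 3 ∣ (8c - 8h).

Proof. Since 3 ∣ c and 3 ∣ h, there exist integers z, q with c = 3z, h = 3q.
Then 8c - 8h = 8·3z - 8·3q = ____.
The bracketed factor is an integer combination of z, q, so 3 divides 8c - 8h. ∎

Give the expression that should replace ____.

Pull the common 3 out of every term: 8·3z - 8·3q = 3(-8q + 8z).
-8q + 8z is an integer, which exhibits the divisibility.

3(-8q + 8z)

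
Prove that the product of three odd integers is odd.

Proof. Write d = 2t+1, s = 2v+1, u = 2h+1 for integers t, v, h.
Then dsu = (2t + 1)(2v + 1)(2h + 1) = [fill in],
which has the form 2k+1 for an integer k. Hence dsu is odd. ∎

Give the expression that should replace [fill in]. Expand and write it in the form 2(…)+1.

Expanding: (2t + 1)(2v + 1)(2h + 1) = 8htv + 4ht + 4hv + 2h + 4tv + 2t + 2v + 1.
Every term except the constant is even, so this is 2(4htv + 2ht + 2hv + h + 2tv + t + v) + 1,
and 4htv + 2ht + 2hv + h + 2tv + t + v ∈ ℤ gives the required form.

2(4htv + 2ht + 2hv + h + 2tv + t + v) + 1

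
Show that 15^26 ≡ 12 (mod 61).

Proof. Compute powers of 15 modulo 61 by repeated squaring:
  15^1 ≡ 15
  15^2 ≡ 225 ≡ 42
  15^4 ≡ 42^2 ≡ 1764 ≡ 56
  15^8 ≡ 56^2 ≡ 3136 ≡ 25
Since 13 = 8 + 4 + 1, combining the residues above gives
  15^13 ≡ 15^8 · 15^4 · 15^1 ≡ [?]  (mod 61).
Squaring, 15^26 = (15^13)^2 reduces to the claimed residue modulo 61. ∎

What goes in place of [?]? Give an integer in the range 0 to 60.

Multiply the listed residues: 25 · 56 · 15 = 1400 → 21000.
Reducing modulo 61: 21000 = 344·61 + 16, so 15^13 ≡ 16.

16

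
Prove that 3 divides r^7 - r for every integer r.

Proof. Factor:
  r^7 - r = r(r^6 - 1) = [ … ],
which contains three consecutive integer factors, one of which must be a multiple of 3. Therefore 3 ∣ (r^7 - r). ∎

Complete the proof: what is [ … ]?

(r - 1)r(r + 1)(r^4 + r^2 + 1)

r^6 - 1 = (r^2 - 1)(r^4 + r^2 + 1), and r^2 - 1 = (r-1)(r+1).
So r(r^6 - 1) = (r - 1)r(r + 1)(r^4 + r^2 + 1).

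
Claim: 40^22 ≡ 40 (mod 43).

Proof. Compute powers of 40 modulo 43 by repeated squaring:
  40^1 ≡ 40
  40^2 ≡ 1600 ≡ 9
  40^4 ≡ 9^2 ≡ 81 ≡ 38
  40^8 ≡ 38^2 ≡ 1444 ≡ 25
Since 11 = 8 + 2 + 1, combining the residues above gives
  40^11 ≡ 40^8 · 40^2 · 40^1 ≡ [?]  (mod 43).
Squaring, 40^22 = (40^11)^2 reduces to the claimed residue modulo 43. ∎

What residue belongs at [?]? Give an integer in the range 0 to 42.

Multiply the listed residues: 25 · 9 · 40 = 225 → 9000.
Reducing modulo 43: 9000 = 209·43 + 13, so 40^11 ≡ 13.

13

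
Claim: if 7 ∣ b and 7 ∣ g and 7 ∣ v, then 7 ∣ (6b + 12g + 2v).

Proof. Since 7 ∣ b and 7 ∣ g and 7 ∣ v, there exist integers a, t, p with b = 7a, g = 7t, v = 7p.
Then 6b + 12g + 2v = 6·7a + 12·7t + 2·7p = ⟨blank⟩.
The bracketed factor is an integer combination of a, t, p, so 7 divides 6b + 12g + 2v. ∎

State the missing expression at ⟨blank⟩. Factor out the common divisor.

Each term has a factor of 7: 6·7a + 12·7t + 2·7p = 7·(6a + 2p + 12t).
Since 6a + 2p + 12t is an integer, 7 ∣ (6b + 12g + 2v).

7(6a + 2p + 12t)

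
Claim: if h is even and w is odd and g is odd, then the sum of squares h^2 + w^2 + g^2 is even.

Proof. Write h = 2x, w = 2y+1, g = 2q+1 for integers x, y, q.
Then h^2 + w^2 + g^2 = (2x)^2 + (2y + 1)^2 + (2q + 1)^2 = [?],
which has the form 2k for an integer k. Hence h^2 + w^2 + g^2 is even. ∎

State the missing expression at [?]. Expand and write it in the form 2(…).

(2x)^2 + (2y + 1)^2 + (2q + 1)^2 = 4q^2 + 4q + 4x^2 + 4y^2 + 4y + 2
= 2(2q^2 + 2q + 2x^2 + 2y^2 + 2y + 1).
Since 2q^2 + 2q + 2x^2 + 2y^2 + 2y + 1 is an integer, the sum of squares is of the form 2k for an integer k.

2(2q^2 + 2q + 2x^2 + 2y^2 + 2y + 1)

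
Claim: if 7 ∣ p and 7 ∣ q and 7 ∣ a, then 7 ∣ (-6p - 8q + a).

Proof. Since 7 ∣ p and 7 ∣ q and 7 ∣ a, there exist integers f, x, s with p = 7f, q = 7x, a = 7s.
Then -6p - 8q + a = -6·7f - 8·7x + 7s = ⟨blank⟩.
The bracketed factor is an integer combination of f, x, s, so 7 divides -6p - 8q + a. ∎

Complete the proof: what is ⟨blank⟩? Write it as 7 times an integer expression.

Pull the common 7 out of every term: -6·7f - 8·7x + 7s = 7(-6f + s - 8x).
-6f + s - 8x is an integer, which exhibits the divisibility.

7(-6f + s - 8x)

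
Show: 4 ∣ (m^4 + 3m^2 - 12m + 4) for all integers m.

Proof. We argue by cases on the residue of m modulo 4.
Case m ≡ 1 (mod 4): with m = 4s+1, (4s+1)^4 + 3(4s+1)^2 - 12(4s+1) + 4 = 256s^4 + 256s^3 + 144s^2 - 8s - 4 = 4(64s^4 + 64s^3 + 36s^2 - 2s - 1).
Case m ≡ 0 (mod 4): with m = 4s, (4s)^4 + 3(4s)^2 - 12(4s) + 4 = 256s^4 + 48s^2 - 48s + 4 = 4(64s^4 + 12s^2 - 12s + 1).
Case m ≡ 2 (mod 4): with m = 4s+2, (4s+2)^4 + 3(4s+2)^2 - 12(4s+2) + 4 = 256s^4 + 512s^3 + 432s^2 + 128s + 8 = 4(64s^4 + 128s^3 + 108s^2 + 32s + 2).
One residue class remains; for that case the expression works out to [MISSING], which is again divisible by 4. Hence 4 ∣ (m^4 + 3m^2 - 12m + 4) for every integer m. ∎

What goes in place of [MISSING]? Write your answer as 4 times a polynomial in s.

4(64s^4 + 192s^3 + 228s^2 + 114s + 19)

The residues treated are {1, 0, 2}, so the missing case is m ≡ 3 (mod 4); write m = 4s+3.
Then (4s+3)^4 + 3(4s+3)^2 - 12(4s+3) + 4 = 256s^4 + 768s^3 + 912s^2 + 456s + 76 = 4(64s^4 + 192s^3 + 228s^2 + 114s + 19).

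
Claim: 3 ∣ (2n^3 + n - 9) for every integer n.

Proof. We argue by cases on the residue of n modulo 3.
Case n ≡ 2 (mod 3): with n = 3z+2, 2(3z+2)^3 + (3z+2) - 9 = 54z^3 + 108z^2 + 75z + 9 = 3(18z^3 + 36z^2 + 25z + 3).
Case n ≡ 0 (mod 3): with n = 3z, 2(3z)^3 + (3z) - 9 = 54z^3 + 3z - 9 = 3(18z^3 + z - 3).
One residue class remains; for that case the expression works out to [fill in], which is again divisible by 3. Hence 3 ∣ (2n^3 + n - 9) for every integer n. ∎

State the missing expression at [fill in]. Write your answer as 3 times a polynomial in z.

3(18z^3 + 18z^2 + 7z - 2)

The residues treated are {2, 0}, so the missing case is n ≡ 1 (mod 3); write n = 3z+1.
Then 2(3z+1)^3 + (3z+1) - 9 = 54z^3 + 54z^2 + 21z - 6 = 3(18z^3 + 18z^2 + 7z - 2).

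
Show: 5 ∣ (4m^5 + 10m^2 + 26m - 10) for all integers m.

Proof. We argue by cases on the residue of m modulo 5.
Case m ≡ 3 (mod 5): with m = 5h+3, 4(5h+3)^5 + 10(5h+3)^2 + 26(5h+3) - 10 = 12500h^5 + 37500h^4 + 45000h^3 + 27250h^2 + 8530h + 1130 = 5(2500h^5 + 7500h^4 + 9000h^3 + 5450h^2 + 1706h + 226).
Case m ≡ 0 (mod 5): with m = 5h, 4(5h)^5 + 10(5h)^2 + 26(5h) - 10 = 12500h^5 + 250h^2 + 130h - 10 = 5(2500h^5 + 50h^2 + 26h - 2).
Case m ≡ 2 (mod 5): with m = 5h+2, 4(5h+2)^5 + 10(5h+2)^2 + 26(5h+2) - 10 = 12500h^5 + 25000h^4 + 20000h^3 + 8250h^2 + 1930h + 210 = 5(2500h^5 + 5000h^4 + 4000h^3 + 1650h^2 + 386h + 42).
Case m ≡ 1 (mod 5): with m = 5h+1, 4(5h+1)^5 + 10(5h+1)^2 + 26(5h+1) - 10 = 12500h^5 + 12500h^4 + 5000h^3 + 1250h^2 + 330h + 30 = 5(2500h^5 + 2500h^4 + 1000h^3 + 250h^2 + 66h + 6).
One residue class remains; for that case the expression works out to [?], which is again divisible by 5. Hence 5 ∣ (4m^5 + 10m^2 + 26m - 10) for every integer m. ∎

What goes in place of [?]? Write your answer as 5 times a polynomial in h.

5(2500h^5 + 10000h^4 + 16000h^3 + 12850h^2 + 5226h + 870)

The residues treated are {3, 0, 2, 1}, so the missing case is m ≡ 4 (mod 5); write m = 5h+4.
Then 4(5h+4)^5 + 10(5h+4)^2 + 26(5h+4) - 10 = 12500h^5 + 50000h^4 + 80000h^3 + 64250h^2 + 26130h + 4350 = 5(2500h^5 + 10000h^4 + 16000h^3 + 12850h^2 + 5226h + 870).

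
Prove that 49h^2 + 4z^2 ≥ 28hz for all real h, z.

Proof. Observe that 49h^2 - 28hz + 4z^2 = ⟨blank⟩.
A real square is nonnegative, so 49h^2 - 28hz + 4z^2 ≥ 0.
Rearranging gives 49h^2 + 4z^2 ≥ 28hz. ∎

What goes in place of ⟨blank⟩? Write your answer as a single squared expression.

The leading and trailing coefficients are 7^2 and 2^2, and 28 = 2·7·2, so the trinomial is (7h - 2z)^2.
Hence 49h^2 - 28hz + 4z^2 ≥ 0.

(7h - 2z)^2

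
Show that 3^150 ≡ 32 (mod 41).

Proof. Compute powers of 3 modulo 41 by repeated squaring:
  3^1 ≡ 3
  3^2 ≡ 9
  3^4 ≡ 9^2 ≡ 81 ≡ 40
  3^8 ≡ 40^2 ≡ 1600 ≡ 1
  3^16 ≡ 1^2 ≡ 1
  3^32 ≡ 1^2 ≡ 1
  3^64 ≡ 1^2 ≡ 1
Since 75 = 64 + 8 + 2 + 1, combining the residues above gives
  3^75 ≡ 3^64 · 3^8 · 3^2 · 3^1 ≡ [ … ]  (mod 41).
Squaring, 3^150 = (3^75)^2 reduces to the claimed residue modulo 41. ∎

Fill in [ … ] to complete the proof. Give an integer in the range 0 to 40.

3^64 · 3^8 · 3^2 · 3^1 ≡ 1 · 1 · 9 · 3 = 27.
27 mod 41 = 27, so 3^75 ≡ 27 (mod 41).

27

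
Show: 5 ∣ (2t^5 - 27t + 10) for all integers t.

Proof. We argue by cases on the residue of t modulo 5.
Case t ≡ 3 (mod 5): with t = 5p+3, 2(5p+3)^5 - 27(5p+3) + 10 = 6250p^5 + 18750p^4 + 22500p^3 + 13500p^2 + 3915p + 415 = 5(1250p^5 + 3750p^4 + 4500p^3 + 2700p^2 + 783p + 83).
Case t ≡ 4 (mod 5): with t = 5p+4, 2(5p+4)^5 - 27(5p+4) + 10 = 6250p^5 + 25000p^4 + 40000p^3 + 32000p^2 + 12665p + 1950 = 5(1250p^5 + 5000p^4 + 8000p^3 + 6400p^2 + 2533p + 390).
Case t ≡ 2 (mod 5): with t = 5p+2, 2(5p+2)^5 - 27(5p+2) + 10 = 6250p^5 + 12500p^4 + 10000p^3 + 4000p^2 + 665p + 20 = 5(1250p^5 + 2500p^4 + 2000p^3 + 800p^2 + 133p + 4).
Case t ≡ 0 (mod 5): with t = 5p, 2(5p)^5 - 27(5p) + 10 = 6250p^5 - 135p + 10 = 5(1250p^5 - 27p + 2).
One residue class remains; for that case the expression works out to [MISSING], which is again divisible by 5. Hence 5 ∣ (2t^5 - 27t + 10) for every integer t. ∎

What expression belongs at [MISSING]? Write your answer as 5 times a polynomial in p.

5(1250p^5 + 1250p^4 + 500p^3 + 100p^2 - 17p - 3)

Only t ≡ 1 (mod 5) is unaccounted for. Put t = 5p+1:
2(5p+1)^5 - 27(5p+1) + 10 expands to 6250p^5 + 6250p^4 + 2500p^3 + 500p^2 - 85p - 15,
and factoring out 5 leaves 5(1250p^5 + 1250p^4 + 500p^3 + 100p^2 - 17p - 3).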